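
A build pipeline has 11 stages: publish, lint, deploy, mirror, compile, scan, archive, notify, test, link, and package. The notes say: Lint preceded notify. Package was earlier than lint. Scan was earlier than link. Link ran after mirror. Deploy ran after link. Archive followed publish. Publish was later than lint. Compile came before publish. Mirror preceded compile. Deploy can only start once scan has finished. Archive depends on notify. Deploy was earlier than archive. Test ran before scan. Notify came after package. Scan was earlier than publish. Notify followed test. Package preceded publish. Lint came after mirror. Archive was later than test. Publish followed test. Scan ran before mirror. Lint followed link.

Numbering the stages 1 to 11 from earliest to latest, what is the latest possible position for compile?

9

Compile must come before archive and publish — 2 stages forced after it.
Everything else can be placed before compile in some valid order, so compile can sit as late as position 11 − 2 = 9.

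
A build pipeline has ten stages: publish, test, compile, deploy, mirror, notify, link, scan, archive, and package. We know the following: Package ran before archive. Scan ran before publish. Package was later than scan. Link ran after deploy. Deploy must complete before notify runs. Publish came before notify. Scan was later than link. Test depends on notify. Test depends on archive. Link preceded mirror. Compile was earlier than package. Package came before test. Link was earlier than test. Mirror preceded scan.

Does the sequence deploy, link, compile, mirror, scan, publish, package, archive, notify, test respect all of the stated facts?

yes

Check each stated constraint against the proposed order — e.g. link is ahead of test; deploy is ahead of notify. Every pair is in the required order; nothing is violated.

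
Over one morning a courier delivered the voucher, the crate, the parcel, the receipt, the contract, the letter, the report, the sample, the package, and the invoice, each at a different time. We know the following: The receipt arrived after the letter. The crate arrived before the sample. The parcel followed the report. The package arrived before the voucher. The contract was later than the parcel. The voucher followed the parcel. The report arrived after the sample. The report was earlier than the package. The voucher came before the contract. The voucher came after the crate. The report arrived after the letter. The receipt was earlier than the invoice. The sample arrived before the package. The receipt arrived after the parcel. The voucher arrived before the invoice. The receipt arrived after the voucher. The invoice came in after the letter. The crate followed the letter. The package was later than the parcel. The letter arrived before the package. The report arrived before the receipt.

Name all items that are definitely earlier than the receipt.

the crate, the letter, the package, the parcel, the report, the sample, the voucher

Directly stated before the receipt: the letter, the parcel, the report, and the voucher.
The crate reaches the receipt via the crate → the voucher → the receipt.
The package reaches the receipt via the package → the voucher → the receipt.
The sample reaches the receipt via the sample → the report → the receipt.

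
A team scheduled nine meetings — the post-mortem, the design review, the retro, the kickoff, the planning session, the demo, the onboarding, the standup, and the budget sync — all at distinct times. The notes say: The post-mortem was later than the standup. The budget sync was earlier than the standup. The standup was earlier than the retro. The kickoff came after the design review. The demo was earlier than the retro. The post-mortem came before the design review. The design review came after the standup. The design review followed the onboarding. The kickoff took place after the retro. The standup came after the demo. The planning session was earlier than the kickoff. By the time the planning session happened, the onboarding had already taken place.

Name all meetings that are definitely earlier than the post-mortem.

the budget sync, the demo, the standup

Directly stated before the post-mortem: the standup.
The budget sync reaches the post-mortem via the budget sync → the standup → the post-mortem.
The demo reaches the post-mortem via the demo → the standup → the post-mortem.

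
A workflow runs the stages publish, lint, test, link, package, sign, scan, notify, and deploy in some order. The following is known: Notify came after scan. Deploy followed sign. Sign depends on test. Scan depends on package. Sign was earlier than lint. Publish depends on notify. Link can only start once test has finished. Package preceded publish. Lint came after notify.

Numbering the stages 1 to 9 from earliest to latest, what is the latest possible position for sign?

7

Sign must come before deploy and lint — 2 stages forced after it.
Everything else can be placed before sign in some valid order, so sign can sit as late as position 9 − 2 = 7.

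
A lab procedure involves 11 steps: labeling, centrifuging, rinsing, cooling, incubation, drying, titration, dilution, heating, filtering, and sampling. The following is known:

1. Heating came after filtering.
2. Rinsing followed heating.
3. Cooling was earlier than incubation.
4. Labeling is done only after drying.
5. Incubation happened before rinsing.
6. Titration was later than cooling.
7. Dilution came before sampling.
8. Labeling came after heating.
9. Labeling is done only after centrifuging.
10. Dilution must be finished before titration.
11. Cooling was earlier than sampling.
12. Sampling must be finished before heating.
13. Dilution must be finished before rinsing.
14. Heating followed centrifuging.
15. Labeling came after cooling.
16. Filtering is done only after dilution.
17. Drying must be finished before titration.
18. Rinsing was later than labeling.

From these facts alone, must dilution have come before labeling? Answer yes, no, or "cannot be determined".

Chain the constraints: dilution → filtering → heating → labeling. Each link is directly stated, so dilution comes before labeling.

yes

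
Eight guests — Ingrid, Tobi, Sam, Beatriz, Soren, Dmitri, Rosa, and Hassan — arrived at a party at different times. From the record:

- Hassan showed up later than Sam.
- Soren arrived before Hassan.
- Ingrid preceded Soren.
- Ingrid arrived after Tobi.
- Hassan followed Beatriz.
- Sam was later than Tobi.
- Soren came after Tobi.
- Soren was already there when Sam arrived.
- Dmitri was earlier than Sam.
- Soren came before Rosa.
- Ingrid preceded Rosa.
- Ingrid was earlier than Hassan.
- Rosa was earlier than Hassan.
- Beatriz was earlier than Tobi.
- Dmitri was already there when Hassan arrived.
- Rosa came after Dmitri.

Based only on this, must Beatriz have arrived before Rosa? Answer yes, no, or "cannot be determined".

Chain the constraints: Beatriz → Tobi → Soren → Rosa. Each link is directly stated, so Beatriz comes before Rosa.

yes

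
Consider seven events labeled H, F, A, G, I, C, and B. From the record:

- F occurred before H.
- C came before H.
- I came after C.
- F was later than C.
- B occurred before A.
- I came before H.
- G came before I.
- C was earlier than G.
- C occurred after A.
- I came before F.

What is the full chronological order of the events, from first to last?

The constraints fix every adjacent pair, so only one ordering works:
B → A → C → G → I → F → H.

B, A, C, G, I, F, H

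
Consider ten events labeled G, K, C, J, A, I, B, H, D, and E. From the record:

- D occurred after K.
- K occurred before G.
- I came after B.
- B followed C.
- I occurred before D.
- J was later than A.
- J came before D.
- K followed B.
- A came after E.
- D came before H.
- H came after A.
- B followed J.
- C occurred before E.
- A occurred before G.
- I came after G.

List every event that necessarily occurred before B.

A, C, E, J

Directly stated before B: C and J.
A reaches B via A → J → B.
E reaches B via E → A → J → B.
No chain forces K (or any of the others) ahead of B.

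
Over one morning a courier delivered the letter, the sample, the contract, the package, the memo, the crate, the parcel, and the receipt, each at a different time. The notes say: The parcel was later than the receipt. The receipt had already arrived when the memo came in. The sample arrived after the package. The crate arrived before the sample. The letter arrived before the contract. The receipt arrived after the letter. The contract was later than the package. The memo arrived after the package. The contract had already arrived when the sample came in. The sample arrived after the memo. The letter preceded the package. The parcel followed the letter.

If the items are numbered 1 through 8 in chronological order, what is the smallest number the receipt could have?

2

The letter must come before the receipt — 1 forced predecessor.
Nothing else is forced ahead of the receipt, so its earliest slot is position 1 + 1 = 2.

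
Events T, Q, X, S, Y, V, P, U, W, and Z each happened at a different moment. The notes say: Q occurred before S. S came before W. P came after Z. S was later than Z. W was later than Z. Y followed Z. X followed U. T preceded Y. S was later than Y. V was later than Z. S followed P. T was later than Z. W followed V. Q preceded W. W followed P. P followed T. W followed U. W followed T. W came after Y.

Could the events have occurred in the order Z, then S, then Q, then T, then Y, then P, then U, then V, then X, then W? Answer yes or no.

The constraints require Y before S, but in the proposed sequence S appears ahead of Y. That one violation is enough.

no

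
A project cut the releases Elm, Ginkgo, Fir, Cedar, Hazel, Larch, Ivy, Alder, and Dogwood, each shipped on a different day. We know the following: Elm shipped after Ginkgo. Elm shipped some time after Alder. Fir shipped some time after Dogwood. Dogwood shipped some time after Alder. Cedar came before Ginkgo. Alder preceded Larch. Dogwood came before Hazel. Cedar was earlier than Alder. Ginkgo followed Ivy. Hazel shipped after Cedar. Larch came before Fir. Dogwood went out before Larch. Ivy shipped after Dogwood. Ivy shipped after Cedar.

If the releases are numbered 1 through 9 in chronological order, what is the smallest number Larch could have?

Alder, Cedar, and Dogwood must all come before Larch — 3 forced predecessors.
Nothing else is forced ahead of Larch, so its earliest slot is position 3 + 1 = 4.

4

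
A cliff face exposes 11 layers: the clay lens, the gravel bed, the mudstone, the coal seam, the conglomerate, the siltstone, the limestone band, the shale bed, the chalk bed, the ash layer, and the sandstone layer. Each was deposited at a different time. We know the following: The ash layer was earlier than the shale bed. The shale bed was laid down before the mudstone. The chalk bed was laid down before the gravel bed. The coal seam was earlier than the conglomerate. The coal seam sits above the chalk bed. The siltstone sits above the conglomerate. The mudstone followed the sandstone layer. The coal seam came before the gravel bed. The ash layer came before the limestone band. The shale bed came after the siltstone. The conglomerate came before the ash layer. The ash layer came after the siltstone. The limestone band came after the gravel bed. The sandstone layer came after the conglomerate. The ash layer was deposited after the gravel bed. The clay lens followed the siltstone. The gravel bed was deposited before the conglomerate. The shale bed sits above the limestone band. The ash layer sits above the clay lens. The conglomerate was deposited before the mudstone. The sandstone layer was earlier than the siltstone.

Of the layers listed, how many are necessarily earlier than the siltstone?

Directly stated before the siltstone: the conglomerate and the sandstone layer.
The chalk bed reaches the siltstone via the chalk bed → the gravel bed → the conglomerate → the siltstone.
The coal seam reaches the siltstone via the coal seam → the conglomerate → the siltstone.
The gravel bed reaches the siltstone via the gravel bed → the conglomerate → the siltstone.
No chain forces the clay lens (or any of the others) ahead of the siltstone.
That's the chalk bed, the coal seam, the conglomerate, the gravel bed, and the sandstone layer — 5 in all.

5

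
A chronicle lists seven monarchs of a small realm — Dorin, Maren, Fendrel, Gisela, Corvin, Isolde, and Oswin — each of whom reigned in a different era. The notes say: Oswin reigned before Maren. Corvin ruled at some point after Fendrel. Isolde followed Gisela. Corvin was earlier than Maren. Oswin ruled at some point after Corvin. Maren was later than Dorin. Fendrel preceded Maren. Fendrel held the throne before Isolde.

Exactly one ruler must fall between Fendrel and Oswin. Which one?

Tracing the constraints gives Fendrel → Corvin → Oswin, so Corvin sits after Fendrel and before Oswin.
No other ruler is forced both after Fendrel and before Oswin.

Corvin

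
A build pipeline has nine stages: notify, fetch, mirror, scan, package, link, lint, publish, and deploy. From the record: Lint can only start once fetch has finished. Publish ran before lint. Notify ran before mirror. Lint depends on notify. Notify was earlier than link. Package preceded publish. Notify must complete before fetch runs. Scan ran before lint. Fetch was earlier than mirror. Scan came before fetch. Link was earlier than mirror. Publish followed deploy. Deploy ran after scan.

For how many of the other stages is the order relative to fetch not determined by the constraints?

4

Forced before fetch: notify and scan; forced after fetch: lint and mirror.
That leaves deploy, link, package, and publish with no forced order relative to fetch — 4.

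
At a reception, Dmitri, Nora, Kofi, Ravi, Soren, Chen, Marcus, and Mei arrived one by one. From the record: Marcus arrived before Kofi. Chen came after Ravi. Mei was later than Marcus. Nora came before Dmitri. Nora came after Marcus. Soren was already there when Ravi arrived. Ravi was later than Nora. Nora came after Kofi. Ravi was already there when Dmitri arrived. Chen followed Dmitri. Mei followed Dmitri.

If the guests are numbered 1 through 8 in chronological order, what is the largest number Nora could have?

4

Nora must come before Chen, Dmitri, Mei, and Ravi — 4 guests forced after them.
Everything else can be placed before Nora in some valid order, so Nora can sit as late as position 8 − 4 = 4.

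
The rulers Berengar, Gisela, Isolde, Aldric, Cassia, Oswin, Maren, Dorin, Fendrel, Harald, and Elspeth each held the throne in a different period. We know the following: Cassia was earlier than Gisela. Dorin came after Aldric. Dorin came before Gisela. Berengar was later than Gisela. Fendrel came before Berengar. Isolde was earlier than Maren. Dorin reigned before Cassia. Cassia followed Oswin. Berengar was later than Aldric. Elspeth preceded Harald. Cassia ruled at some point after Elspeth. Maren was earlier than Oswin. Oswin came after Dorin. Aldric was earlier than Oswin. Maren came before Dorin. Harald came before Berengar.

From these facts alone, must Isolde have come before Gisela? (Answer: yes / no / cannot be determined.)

yes

Chain the constraints: Isolde → Maren → Dorin → Gisela. Each link is directly stated, so Isolde comes before Gisela.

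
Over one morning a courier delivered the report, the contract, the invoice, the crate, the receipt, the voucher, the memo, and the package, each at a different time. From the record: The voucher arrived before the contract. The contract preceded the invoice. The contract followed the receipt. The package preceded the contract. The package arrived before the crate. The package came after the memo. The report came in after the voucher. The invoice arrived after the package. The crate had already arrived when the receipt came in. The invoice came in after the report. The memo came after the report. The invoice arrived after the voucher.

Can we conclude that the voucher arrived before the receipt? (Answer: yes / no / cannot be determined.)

yes

Chain the constraints: the voucher → the report → the memo → the package → the crate → the receipt. Each link is directly stated, so the voucher comes before the receipt.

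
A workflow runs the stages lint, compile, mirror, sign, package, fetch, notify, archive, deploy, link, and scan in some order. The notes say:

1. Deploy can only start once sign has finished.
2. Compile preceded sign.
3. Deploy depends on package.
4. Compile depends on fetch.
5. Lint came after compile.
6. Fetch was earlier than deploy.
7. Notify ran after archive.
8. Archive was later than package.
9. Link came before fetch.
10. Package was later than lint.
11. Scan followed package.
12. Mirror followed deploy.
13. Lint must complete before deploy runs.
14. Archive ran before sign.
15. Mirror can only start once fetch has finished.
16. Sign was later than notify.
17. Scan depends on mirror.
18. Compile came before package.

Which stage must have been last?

scan

Every other stage has a chain of constraints placing it before scan, so scan is last.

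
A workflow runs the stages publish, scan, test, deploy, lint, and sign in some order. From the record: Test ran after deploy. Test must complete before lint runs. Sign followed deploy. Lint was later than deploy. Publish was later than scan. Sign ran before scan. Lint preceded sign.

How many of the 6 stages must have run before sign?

3

Directly stated before sign: deploy and lint.
Test reaches sign via test → lint → sign.
No chain forces scan (or any of the others) ahead of sign.
That's deploy, lint, and test — 3 in all.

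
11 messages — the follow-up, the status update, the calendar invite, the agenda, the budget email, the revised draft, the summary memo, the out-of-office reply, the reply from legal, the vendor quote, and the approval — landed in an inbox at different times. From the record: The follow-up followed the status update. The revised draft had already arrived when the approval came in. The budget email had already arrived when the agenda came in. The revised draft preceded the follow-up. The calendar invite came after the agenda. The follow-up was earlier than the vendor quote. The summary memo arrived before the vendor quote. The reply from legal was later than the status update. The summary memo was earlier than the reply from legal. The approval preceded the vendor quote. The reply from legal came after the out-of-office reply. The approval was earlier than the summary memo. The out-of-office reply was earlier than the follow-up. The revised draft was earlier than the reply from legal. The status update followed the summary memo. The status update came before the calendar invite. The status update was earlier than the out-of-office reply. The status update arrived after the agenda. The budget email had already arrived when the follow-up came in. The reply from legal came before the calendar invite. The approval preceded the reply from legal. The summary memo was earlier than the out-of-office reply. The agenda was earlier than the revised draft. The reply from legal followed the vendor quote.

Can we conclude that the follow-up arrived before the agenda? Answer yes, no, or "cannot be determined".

no

Tracing the constraints gives the agenda → the revised draft → the follow-up, so the agenda must come before the follow-up.
That means the follow-up cannot be before the agenda.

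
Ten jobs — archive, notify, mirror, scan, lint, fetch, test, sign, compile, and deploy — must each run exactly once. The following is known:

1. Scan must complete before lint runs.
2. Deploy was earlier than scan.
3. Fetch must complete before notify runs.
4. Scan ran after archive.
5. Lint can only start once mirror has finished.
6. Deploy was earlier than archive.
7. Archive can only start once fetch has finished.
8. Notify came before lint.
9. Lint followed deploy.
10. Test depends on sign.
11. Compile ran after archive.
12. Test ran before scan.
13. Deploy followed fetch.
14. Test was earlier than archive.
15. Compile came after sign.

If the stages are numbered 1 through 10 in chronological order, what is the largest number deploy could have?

6

Deploy must come before archive, compile, lint, and scan — 4 stages forced after it.
Everything else can be placed before deploy in some valid order, so deploy can sit as late as position 10 − 4 = 6.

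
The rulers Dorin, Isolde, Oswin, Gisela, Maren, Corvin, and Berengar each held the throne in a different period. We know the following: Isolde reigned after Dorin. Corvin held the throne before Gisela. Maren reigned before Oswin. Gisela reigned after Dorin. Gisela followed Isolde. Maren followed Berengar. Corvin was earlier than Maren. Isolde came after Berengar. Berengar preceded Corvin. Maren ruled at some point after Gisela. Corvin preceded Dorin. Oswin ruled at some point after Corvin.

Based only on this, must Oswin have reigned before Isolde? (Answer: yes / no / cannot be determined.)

Tracing the constraints gives Isolde → Gisela → Maren → Oswin, so Isolde must come before Oswin.
That means Oswin cannot be before Isolde.

no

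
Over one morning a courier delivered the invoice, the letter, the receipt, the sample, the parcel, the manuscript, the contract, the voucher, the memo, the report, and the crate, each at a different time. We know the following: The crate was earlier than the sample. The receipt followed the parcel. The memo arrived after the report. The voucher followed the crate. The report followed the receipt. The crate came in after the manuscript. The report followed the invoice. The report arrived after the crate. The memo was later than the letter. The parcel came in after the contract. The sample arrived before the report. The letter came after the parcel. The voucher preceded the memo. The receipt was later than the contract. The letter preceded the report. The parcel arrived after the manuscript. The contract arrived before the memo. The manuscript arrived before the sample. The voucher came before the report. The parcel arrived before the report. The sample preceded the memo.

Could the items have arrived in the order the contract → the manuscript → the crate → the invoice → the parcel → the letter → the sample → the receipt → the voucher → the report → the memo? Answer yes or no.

yes

Check each stated constraint against the proposed order — e.g. the contract is ahead of the receipt; the contract is ahead of the memo. Every pair is in the required order; nothing is violated.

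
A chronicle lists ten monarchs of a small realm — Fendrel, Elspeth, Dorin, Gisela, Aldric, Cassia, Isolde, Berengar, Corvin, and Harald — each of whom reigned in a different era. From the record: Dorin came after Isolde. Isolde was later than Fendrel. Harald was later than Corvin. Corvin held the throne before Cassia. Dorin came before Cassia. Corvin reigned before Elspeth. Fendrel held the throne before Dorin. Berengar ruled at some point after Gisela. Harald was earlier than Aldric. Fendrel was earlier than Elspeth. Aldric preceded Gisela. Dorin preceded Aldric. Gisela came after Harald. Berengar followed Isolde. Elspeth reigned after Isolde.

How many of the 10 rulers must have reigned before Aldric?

5

Directly stated before Aldric: Dorin and Harald.
Corvin reaches Aldric via Corvin → Harald → Aldric.
Fendrel reaches Aldric via Fendrel → Dorin → Aldric.
Isolde reaches Aldric via Isolde → Dorin → Aldric.
That's Corvin, Dorin, Fendrel, Harald, and Isolde — 5 in all.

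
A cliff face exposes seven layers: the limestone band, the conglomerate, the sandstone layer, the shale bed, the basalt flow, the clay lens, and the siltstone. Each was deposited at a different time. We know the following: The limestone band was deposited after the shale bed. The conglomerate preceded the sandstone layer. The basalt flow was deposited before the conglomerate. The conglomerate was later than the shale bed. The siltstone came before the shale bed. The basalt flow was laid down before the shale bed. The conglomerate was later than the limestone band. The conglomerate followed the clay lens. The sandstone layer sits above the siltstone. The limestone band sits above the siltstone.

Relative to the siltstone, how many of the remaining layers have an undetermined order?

Forced after the siltstone: the conglomerate, the limestone band, the sandstone layer, and the shale bed.
That leaves the basalt flow and the clay lens with no forced order relative to the siltstone — 2.

2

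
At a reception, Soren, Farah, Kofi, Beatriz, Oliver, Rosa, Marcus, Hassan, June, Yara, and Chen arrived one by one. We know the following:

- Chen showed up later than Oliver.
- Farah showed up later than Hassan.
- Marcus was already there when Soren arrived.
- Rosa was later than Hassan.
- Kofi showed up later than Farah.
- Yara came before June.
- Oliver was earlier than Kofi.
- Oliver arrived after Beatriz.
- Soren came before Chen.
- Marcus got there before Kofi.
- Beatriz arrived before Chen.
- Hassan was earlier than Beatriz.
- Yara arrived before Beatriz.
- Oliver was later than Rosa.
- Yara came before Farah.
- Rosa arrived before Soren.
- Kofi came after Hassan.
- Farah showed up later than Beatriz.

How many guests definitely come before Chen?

7

Directly stated before Chen: Beatriz, Oliver, and Soren.
Hassan reaches Chen via Hassan → Beatriz → Chen.
Marcus reaches Chen via Marcus → Soren → Chen.
Rosa reaches Chen via Rosa → Oliver → Chen.
Likewise Yara reaches Chen by chaining the stated constraints.
No chain forces Kofi (or any of the others) ahead of Chen.
That's Beatriz, Hassan, Marcus, Oliver, Rosa, Soren, and Yara — 7 in all.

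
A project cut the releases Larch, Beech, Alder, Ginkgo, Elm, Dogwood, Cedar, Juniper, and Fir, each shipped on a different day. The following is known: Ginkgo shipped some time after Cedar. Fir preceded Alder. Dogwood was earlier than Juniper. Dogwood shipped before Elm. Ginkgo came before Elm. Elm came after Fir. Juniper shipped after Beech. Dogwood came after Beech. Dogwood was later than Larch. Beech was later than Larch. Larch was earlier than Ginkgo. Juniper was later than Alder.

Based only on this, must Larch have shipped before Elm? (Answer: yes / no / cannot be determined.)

yes

Chain the constraints: Larch → Ginkgo → Elm. Each link is directly stated, so Larch comes before Elm.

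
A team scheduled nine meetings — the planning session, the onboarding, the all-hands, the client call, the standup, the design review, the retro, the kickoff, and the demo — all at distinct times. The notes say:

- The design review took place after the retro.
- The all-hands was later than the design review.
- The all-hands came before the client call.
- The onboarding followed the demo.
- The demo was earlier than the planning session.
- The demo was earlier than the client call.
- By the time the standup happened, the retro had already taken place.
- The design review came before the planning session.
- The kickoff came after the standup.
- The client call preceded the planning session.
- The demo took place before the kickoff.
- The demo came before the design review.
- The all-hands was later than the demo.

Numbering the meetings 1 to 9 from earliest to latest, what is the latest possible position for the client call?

The client call must come before the planning session — 1 meeting forced after it.
Everything else can be placed before the client call in some valid order, so the client call can sit as late as position 9 − 1 = 8.

8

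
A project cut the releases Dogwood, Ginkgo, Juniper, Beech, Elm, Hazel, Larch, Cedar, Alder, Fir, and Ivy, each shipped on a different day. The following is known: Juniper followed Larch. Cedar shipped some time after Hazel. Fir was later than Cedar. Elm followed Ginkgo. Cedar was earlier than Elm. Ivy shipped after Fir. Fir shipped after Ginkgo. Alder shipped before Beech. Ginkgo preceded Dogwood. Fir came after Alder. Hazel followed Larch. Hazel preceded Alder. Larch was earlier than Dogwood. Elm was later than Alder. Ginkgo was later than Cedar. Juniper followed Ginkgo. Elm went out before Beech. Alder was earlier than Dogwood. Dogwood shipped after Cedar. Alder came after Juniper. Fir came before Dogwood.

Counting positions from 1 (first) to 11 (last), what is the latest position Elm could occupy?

10

Elm must come before Beech — 1 release forced after it.
Everything else can be placed before Elm in some valid order, so Elm can sit as late as position 11 − 1 = 10.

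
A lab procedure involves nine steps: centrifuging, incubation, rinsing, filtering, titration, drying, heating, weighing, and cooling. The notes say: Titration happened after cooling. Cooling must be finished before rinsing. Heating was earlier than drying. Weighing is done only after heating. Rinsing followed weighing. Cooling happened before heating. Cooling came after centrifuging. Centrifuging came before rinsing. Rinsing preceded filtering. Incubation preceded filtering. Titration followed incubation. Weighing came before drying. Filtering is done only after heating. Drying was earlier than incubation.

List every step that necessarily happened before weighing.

centrifuging, cooling, heating

Directly stated before weighing: heating.
Centrifuging reaches weighing via centrifuging → cooling → heating → weighing.
Cooling reaches weighing via cooling → heating → weighing.
No chain forces filtering (or any of the others) ahead of weighing.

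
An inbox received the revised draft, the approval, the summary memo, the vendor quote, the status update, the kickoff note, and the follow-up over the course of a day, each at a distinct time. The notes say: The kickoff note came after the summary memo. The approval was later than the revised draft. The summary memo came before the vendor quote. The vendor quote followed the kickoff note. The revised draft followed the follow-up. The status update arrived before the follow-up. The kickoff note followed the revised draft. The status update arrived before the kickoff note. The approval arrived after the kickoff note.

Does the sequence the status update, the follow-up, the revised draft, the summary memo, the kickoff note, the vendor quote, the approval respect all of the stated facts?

yes

Check each stated constraint against the proposed order — e.g. the revised draft is ahead of the approval; the status update is ahead of the kickoff note. Every pair is in the required order; nothing is violated.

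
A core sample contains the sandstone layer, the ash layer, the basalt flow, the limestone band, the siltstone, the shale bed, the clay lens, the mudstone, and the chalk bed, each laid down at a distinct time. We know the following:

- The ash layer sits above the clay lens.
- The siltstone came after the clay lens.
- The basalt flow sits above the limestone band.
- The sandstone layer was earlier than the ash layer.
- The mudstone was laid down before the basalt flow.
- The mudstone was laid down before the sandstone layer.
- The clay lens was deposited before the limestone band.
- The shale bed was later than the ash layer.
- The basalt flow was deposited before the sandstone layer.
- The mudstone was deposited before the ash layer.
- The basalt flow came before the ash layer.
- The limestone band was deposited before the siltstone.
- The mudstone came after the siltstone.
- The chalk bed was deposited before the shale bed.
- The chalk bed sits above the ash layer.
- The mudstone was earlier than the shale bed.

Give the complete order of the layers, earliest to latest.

The constraints fix every adjacent pair, so only one ordering works:
the clay lens → the limestone band → the siltstone → the mudstone → the basalt flow → the sandstone layer → the ash layer → the chalk bed → the shale bed.

the clay lens, the limestone band, the siltstone, the mudstone, the basalt flow, the sandstone layer, the ash layer, the chalk bed, the shale bed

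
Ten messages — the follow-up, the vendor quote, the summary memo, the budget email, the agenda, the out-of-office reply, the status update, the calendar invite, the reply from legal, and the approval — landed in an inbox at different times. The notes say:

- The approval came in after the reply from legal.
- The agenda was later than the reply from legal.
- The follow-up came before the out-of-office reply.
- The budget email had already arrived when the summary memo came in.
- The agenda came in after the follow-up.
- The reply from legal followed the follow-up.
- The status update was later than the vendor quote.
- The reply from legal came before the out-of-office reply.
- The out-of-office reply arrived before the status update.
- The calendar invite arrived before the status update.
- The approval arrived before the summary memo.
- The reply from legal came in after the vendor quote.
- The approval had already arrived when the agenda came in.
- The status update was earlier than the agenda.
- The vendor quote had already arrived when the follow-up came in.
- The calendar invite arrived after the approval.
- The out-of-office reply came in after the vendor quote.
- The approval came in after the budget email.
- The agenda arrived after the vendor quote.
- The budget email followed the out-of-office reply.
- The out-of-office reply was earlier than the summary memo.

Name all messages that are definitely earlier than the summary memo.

the approval, the budget email, the follow-up, the out-of-office reply, the reply from legal, the vendor quote

Directly stated before the summary memo: the approval, the budget email, and the out-of-office reply.
The follow-up reaches the summary memo via the follow-up → the out-of-office reply → the summary memo.
The reply from legal reaches the summary memo via the reply from legal → the out-of-office reply → the summary memo.
The vendor quote reaches the summary memo via the vendor quote → the out-of-office reply → the summary memo.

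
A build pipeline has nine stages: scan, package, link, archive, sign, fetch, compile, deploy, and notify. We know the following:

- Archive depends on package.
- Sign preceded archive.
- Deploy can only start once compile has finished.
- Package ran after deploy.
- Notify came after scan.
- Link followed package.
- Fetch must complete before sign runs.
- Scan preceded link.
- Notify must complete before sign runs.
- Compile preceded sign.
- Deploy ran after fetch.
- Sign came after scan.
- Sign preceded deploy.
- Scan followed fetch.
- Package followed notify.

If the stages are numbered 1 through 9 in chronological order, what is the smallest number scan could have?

Fetch must come before scan — 1 forced predecessor.
Nothing else is forced ahead of scan, so its earliest slot is position 1 + 1 = 2.

2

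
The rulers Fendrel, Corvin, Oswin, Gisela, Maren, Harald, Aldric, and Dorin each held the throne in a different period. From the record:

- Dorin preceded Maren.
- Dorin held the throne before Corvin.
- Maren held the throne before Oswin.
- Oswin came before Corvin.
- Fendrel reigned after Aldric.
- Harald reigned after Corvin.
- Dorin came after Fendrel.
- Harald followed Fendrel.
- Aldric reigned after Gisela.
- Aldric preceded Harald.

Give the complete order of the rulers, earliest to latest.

The constraints fix every adjacent pair, so only one ordering works:
Gisela → Aldric → Fendrel → Dorin → Maren → Oswin → Corvin → Harald.

Gisela, Aldric, Fendrel, Dorin, Maren, Oswin, Corvin, Harald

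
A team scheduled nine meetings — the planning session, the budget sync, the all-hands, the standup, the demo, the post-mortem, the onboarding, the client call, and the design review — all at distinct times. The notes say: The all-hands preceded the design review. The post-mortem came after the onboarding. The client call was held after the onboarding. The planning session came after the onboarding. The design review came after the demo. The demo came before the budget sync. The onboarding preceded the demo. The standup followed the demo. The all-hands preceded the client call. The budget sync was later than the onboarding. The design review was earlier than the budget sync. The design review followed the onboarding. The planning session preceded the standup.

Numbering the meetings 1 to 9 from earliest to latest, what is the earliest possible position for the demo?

The onboarding must come before the demo — 1 forced predecessor.
Nothing else is forced ahead of the demo, so its earliest slot is position 1 + 1 = 2.

2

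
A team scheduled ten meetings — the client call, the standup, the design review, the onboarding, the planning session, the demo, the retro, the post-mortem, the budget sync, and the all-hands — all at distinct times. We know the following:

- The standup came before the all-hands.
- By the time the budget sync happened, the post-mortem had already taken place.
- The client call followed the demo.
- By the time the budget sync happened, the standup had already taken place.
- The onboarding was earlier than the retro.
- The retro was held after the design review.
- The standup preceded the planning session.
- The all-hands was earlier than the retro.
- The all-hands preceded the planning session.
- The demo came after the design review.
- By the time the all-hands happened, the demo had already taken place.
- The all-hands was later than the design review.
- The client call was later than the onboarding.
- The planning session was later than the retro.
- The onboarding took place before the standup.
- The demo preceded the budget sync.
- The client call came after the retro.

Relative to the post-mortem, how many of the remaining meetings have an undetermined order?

8

Forced after the post-mortem: the budget sync.
That leaves the all-hands, the client call, the demo, the design review, the onboarding, the planning session, the retro, and the standup with no forced order relative to the post-mortem — 8.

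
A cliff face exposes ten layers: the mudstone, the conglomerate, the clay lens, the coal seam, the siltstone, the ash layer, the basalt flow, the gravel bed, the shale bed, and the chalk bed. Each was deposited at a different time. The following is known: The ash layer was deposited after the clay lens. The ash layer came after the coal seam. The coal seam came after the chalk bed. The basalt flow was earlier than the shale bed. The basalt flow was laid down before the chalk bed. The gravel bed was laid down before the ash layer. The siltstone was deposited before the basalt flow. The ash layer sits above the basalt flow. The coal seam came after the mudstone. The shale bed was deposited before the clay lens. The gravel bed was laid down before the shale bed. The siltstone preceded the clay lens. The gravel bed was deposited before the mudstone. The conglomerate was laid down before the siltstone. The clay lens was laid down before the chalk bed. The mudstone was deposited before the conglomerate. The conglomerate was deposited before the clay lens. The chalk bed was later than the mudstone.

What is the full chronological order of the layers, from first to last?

the gravel bed, the mudstone, the conglomerate, the siltstone, the basalt flow, the shale bed, the clay lens, the chalk bed, the coal seam, the ash layer

The constraints fix every adjacent pair, so only one ordering works:
the gravel bed → the mudstone → the conglomerate → the siltstone → the basalt flow → the shale bed → the clay lens → the chalk bed → the coal seam → the ash layer.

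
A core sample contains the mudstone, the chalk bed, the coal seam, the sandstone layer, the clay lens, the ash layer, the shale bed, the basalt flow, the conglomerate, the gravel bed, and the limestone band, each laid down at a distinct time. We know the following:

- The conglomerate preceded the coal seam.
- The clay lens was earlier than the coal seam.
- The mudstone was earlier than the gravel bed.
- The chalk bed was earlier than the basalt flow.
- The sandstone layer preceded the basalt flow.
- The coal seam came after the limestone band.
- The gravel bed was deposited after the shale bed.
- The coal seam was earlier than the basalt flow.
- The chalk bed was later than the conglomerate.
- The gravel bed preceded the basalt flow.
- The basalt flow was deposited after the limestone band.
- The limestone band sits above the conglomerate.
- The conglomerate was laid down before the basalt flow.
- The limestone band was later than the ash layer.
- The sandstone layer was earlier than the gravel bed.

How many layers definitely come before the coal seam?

4

Directly stated before the coal seam: the clay lens, the conglomerate, and the limestone band.
The ash layer reaches the coal seam via the ash layer → the limestone band → the coal seam.
No chain forces the gravel bed (or any of the others) ahead of the coal seam.
That's the ash layer, the clay lens, the conglomerate, and the limestone band — 4 in all.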